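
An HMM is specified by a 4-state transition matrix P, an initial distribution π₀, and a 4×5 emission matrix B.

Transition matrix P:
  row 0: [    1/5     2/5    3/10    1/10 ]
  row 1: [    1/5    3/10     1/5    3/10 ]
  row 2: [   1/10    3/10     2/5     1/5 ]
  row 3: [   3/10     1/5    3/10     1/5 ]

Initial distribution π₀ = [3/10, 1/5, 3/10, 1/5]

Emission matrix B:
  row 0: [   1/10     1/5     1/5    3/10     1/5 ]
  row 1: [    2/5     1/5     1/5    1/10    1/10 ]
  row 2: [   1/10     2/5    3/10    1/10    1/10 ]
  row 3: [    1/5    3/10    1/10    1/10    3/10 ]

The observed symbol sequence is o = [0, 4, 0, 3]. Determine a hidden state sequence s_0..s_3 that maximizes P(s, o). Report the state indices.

path = [1, 3, 1, 0]

t=0: δ = [3.000e-02, 8.000e-02, 3.000e-02, 4.000e-02]  (obs o_0=0)
t=1: δ = [3.200e-03, 2.400e-03, 1.600e-03, 7.200e-03]  ψ = [1, 1, 1, 1]  (obs o_1=4)
t=2: δ = [2.160e-04, 5.760e-04, 2.160e-04, 2.880e-04]  ψ = [3, 3, 3, 3]  (obs o_2=0)
t=3: δ = [3.456e-05, 1.728e-05, 1.152e-05, 1.728e-05]  ψ = [1, 1, 1, 1]  (obs o_3=3)
backtrack: best end state = 0; path = [1, 3, 1, 0]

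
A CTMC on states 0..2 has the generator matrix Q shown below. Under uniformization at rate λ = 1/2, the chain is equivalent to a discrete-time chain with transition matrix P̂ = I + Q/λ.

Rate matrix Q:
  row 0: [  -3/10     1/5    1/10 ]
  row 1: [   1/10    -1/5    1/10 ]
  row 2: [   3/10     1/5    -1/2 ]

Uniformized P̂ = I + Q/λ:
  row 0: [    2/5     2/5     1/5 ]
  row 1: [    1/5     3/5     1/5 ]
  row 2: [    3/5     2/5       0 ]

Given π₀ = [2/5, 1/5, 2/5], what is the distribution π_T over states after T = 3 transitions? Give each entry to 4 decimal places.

t=0: π = [0.4000, 0.2000, 0.4000]
t=1: π = [0.4400, 0.4400, 0.1200]
t=2: π = [0.3360, 0.4880, 0.1760]
t=3: π = [0.3376, 0.4976, 0.1648]

π = [0.3376, 0.4976, 0.1648]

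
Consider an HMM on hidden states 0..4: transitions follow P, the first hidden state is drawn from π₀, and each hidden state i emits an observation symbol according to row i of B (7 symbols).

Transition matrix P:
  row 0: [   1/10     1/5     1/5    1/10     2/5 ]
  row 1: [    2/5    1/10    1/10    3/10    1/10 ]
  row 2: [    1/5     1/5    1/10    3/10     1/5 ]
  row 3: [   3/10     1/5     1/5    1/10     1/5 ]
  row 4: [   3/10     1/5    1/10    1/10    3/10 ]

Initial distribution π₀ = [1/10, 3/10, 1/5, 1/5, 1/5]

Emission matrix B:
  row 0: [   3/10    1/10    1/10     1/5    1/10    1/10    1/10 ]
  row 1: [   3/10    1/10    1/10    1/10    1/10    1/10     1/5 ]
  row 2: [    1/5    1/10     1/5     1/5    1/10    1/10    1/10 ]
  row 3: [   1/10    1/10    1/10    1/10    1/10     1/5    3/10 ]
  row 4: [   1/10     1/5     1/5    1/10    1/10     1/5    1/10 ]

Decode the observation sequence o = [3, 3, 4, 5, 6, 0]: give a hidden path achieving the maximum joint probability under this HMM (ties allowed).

path = [1, 0, 4, 4, 1, 0]

t=0: δ = [2.000e-02, 3.000e-02, 4.000e-02, 2.000e-02, 2.000e-02]  (obs o_0=3)
t=1: δ = [2.400e-03, 8.000e-04, 8.000e-04, 1.200e-03, 8.000e-04]  ψ = [1, 2, 0, 2, 0]  (obs o_1=3)
t=2: δ = [3.600e-05, 4.800e-05, 4.800e-05, 2.400e-05, 9.600e-05]  ψ = [3, 0, 0, 0, 0]  (obs o_2=4)
t=3: δ = [2.880e-06, 1.920e-06, 9.600e-07, 2.880e-06, 5.760e-06]  ψ = [4, 4, 4, 1, 4]  (obs o_3=5)
t=4: δ = [1.728e-07, 2.304e-07, 5.760e-08, 1.728e-07, 1.728e-07]  ψ = [4, 4, 0, 1, 4]  (obs o_4=6)
t=5: δ = [2.765e-08, 1.037e-08, 6.912e-09, 6.912e-09, 6.912e-09]  ψ = [1, 0, 0, 1, 0]  (obs o_5=0)
backtrack: best end state = 0; path = [1, 0, 4, 4, 1, 0]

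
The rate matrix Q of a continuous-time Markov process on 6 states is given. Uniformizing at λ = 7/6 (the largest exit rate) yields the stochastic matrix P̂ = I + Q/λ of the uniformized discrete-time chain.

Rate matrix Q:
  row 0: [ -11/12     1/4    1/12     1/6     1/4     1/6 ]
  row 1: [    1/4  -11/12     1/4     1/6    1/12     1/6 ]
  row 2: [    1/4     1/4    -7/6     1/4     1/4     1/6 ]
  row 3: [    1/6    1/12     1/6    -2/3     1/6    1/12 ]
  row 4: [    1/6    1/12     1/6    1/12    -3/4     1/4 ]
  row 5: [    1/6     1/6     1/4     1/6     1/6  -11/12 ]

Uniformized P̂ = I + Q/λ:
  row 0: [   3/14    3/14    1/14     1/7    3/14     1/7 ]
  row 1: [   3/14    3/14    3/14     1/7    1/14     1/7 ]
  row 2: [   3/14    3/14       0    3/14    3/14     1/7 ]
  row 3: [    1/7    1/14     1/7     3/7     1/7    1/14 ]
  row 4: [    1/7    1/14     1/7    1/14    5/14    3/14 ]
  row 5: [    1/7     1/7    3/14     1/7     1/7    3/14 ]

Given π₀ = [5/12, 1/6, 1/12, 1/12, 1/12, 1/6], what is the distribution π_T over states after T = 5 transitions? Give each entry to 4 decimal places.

π = [0.1755, 0.1476, 0.1329, 0.1936, 0.1964, 0.1541]

t=0: π = [0.4167, 0.1667, 0.0833, 0.0833, 0.0833, 0.1667]
t=1: π = [0.1905, 0.1786, 0.1250, 0.1667, 0.1845, 0.1548]
t=2: π = [0.1781, 0.1531, 0.1352, 0.1862, 0.1922, 0.1552]
t=3: π = [0.1762, 0.1491, 0.1328, 0.1920, 0.1955, 0.1544]
t=4: π = [0.1756, 0.1479, 0.1330, 0.1932, 0.1962, 0.1541]
t=5: π = [0.1755, 0.1476, 0.1329, 0.1936, 0.1964, 0.1541]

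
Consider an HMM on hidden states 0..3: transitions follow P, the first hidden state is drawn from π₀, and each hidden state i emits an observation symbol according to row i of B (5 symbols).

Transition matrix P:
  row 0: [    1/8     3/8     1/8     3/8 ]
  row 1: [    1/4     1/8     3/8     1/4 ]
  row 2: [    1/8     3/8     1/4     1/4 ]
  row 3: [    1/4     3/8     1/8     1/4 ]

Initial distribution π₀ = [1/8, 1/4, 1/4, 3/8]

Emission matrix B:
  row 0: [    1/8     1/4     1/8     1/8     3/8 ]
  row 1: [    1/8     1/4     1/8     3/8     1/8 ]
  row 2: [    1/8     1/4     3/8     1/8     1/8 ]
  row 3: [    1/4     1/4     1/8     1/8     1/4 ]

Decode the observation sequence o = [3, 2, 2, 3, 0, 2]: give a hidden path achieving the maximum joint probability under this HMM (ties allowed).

path = [1, 2, 2, 1, 2, 2]

t=0: δ = [1.562e-02, 9.375e-02, 3.125e-02, 4.688e-02]  (obs o_0=3)
t=1: δ = [2.930e-03, 2.197e-03, 1.318e-02, 2.930e-03]  ψ = [1, 3, 1, 1]  (obs o_1=2)
t=2: δ = [2.060e-04, 6.180e-04, 1.236e-03, 4.120e-04]  ψ = [2, 2, 2, 2]  (obs o_2=2)
t=3: δ = [1.931e-05, 1.738e-04, 3.862e-05, 3.862e-05]  ψ = [1, 2, 2, 2]  (obs o_3=3)
t=4: δ = [5.431e-06, 2.716e-06, 8.147e-06, 1.086e-05]  ψ = [1, 1, 1, 1]  (obs o_4=0)
t=5: δ = [3.395e-07, 5.092e-07, 7.638e-07, 3.395e-07]  ψ = [3, 3, 2, 3]  (obs o_5=2)
backtrack: best end state = 2; path = [1, 2, 2, 1, 2, 2]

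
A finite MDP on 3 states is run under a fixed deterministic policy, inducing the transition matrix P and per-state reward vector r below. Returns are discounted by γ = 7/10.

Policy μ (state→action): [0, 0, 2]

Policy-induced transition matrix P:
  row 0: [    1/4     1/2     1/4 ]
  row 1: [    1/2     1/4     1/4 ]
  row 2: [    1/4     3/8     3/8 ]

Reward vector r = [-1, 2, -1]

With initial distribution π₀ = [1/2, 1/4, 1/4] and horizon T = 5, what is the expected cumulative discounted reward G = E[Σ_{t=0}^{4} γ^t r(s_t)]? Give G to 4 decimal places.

G = 0.0156

t=0: π = [0.5000, 0.2500, 0.2500], E[r] = -0.2500, γ^t·E[r] = -0.250000, running G = -0.250000
t=1: π = [0.3125, 0.4063, 0.2813], E[r] = 0.2188, γ^t·E[r] = 0.153125, running G = -0.096875
t=2: π = [0.3516, 0.3633, 0.2852], E[r] = 0.0898, γ^t·E[r] = 0.044023, running G = -0.052852
t=3: π = [0.3408, 0.3735, 0.2856], E[r] = 0.1206, γ^t·E[r] = 0.041368, running G = -0.011484
t=4: π = [0.3434, 0.3709, 0.2857], E[r] = 0.1127, γ^t·E[r] = 0.027067, running G = 0.015583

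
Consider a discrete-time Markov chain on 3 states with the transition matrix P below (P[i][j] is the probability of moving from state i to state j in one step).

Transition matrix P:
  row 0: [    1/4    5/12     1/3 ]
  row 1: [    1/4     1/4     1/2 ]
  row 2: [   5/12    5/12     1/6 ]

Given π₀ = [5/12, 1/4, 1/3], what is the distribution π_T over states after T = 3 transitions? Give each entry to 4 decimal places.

t=0: π = [0.4167, 0.2500, 0.3333]
t=1: π = [0.3056, 0.3750, 0.3194]
t=2: π = [0.3032, 0.3542, 0.3426]
t=3: π = [0.3071, 0.3576, 0.3353]

π = [0.3071, 0.3576, 0.3353]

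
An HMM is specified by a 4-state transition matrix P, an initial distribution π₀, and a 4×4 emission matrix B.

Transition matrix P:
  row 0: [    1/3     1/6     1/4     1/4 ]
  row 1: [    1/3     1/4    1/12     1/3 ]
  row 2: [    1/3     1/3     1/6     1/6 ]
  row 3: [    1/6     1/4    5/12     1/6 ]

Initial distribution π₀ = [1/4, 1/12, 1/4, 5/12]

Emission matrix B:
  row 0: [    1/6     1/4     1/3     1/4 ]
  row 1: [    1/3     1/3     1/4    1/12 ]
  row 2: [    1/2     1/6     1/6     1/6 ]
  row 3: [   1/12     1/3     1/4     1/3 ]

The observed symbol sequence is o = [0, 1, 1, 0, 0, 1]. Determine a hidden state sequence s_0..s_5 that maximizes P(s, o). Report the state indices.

t=0: δ = [4.167e-02, 2.778e-02, 1.250e-01, 3.472e-02]  (obs o_0=0)
t=1: δ = [1.042e-02, 1.389e-02, 3.472e-03, 6.944e-03]  ψ = [2, 2, 2, 2]  (obs o_1=1)
t=2: δ = [1.157e-03, 1.157e-03, 4.823e-04, 1.543e-03]  ψ = [1, 1, 3, 1]  (obs o_2=1)
t=3: δ = [6.430e-05, 1.286e-04, 3.215e-04, 3.215e-05]  ψ = [0, 3, 3, 1]  (obs o_3=0)
t=4: δ = [1.786e-05, 3.572e-05, 2.679e-05, 4.465e-06]  ψ = [2, 2, 2, 2]  (obs o_4=0)
t=5: δ = [2.977e-06, 2.977e-06, 7.442e-07, 3.969e-06]  ψ = [1, 1, 0, 1]  (obs o_5=1)
backtrack: best end state = 3; path = [2, 1, 3, 2, 1, 3]

path = [2, 1, 3, 2, 1, 3]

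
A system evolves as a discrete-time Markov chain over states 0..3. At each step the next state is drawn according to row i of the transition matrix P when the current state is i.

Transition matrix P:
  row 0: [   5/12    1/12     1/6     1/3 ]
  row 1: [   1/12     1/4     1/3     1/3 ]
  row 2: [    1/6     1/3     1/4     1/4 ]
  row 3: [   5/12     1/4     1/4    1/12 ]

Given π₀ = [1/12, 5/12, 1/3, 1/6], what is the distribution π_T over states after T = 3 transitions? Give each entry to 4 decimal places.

π = [0.2725, 0.2281, 0.2485, 0.2510]

t=0: π = [0.0833, 0.4167, 0.3333, 0.1667]
t=1: π = [0.1944, 0.2639, 0.2778, 0.2639]
t=2: π = [0.2593, 0.2407, 0.2558, 0.2442]
t=3: π = [0.2725, 0.2281, 0.2485, 0.2510]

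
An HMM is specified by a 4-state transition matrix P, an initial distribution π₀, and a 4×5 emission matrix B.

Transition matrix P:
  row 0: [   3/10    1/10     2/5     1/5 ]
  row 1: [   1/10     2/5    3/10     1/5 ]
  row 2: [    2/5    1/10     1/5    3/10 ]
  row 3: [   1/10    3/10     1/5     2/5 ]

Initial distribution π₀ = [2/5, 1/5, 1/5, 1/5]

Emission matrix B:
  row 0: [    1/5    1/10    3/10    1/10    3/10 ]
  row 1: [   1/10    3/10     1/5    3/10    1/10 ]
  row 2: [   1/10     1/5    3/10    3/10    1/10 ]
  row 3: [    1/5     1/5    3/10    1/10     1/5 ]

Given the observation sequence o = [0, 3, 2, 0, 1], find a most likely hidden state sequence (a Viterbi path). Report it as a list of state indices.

t=0: δ = [8.000e-02, 2.000e-02, 2.000e-02, 4.000e-02]  (obs o_0=0)
t=1: δ = [2.400e-03, 3.600e-03, 9.600e-03, 1.600e-03]  ψ = [0, 3, 0, 0]  (obs o_1=3)
t=2: δ = [1.152e-03, 2.880e-04, 5.760e-04, 8.640e-04]  ψ = [2, 1, 2, 2]  (obs o_2=2)
t=3: δ = [6.912e-05, 2.592e-05, 4.608e-05, 6.912e-05]  ψ = [0, 3, 0, 3]  (obs o_3=0)
t=4: δ = [2.074e-06, 6.221e-06, 5.530e-06, 5.530e-06]  ψ = [0, 3, 0, 3]  (obs o_4=1)
backtrack: best end state = 1; path = [0, 2, 3, 3, 1]

path = [0, 2, 3, 3, 1]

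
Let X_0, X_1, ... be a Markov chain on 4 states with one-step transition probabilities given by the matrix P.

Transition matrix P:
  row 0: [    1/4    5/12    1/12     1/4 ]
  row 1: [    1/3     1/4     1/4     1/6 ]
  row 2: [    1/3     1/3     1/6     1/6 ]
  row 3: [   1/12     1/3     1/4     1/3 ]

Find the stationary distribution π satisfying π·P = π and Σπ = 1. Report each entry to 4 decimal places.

Balance equations π_j = Σ_i π_i·P[i][j]:
  π_0 = 1/4·π_0 + 1/3·π_1 + 1/3·π_2 + 1/12·π_3
  π_1 = 5/12·π_0 + 1/4·π_1 + 1/3·π_2 + 1/3·π_3
  π_2 = 1/12·π_0 + 1/4·π_1 + 1/6·π_2 + 1/4·π_3
  normalize: π_0 + π_1 + π_2 + π_3 = 1
Solving the linear system gives exactly π = [34/133, 566/1729, 331/1729, 30/133].

π = [0.2556, 0.3274, 0.1914, 0.2256]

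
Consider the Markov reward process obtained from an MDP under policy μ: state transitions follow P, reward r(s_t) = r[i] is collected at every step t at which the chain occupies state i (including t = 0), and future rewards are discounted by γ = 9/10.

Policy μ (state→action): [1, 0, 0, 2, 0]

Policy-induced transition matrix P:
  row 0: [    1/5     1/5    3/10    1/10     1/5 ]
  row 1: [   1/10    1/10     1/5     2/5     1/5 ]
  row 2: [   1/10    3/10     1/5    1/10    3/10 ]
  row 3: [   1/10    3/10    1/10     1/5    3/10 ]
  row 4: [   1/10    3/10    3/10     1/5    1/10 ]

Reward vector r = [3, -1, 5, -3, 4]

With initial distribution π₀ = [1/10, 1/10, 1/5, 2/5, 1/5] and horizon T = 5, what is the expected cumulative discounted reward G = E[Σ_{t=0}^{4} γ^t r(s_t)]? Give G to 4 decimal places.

t=0: π = [0.1000, 0.1000, 0.2000, 0.4000, 0.2000], E[r] = 0.8000, γ^t·E[r] = 0.800000, running G = 0.800000
t=1: π = [0.1100, 0.2700, 0.1900, 0.1900, 0.2400], E[r] = 1.4000, γ^t·E[r] = 1.260000, running G = 2.060000
t=2: π = [0.1110, 0.2350, 0.2160, 0.2240, 0.2140], E[r] = 1.3620, γ^t·E[r] = 1.103220, running G = 3.163220
t=3: π = [0.1111, 0.2419, 0.2101, 0.2143, 0.2226], E[r] = 1.3894, γ^t·E[r] = 1.012873, running G = 4.176093
t=4: π = [0.1111, 0.2405, 0.2119, 0.2163, 0.2202], E[r] = 1.3845, γ^t·E[r] = 0.908344, running G = 5.084437

G = 5.0844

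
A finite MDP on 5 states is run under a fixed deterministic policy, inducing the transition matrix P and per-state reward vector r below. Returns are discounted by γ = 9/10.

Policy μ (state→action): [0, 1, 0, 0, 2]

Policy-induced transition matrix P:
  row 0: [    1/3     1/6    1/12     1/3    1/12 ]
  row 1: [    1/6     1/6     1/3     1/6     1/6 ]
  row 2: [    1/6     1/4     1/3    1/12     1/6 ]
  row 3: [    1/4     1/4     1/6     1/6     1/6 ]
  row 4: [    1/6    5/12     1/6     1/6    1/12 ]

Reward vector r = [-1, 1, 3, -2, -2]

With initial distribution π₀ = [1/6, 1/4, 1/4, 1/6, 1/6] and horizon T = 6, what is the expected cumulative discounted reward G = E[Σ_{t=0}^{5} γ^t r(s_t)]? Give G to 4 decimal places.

G = 0.4306

t=0: π = [0.1667, 0.2500, 0.2500, 0.1667, 0.1667], E[r] = 0.1667, γ^t·E[r] = 0.166667, running G = 0.166667
t=1: π = [0.2083, 0.2431, 0.2361, 0.1736, 0.1389], E[r] = 0.1181, γ^t·E[r] = 0.106250, running G = 0.272917
t=2: π = [0.2159, 0.2355, 0.2292, 0.1817, 0.1377], E[r] = 0.0683, γ^t·E[r] = 0.055313, running G = 0.328229
t=3: π = [0.2178, 0.2353, 0.2261, 0.1835, 0.1372], E[r] = 0.0544, γ^t·E[r] = 0.039691, running G = 0.367921
t=4: π = [0.2183, 0.2351, 0.2254, 0.1841, 0.1371], E[r] = 0.0507, γ^t·E[r] = 0.033281, running G = 0.401201
t=5: π = [0.2184, 0.2351, 0.2252, 0.1843, 0.1371], E[r] = 0.0498, γ^t·E[r] = 0.029382, running G = 0.430583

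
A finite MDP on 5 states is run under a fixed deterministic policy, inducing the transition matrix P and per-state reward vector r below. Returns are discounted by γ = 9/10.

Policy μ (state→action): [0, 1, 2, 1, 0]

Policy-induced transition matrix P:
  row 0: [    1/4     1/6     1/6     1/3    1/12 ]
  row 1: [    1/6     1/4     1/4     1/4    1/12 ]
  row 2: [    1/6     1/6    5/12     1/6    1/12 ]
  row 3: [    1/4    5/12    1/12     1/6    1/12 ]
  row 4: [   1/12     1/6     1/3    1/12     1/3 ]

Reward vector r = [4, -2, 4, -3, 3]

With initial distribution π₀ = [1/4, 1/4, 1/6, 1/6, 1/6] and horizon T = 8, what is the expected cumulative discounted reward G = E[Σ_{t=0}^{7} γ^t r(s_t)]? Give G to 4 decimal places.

G = 5.8394

t=0: π = [0.2500, 0.2500, 0.1667, 0.1667, 0.1667], E[r] = 1.1667, γ^t·E[r] = 1.166667, running G = 1.166667
t=1: π = [0.1875, 0.2292, 0.2431, 0.2153, 0.1250], E[r] = 0.9931, γ^t·E[r] = 0.893750, running G = 2.060417
t=2: π = [0.1898, 0.2396, 0.2494, 0.2066, 0.1146], E[r] = 1.0017, γ^t·E[r] = 0.811406, running G = 2.871823
t=3: π = [0.1902, 0.2383, 0.2509, 0.2087, 0.1120], E[r] = 0.9973, γ^t·E[r] = 0.727031, running G = 3.598854
t=4: π = [0.1906, 0.2387, 0.2505, 0.2089, 0.1113], E[r] = 0.9943, γ^t·E[r] = 0.652337, running G = 4.251192
t=5: π = [0.1907, 0.2388, 0.2503, 0.2090, 0.1112], E[r] = 0.9929, γ^t·E[r] = 0.586269, running G = 4.837461
t=6: π = [0.1907, 0.2388, 0.2503, 0.2091, 0.1111], E[r] = 0.9924, γ^t·E[r] = 0.527378, running G = 5.364838
t=7: π = [0.1907, 0.2388, 0.2502, 0.2091, 0.1111], E[r] = 0.9922, γ^t·E[r] = 0.474563, running G = 5.839402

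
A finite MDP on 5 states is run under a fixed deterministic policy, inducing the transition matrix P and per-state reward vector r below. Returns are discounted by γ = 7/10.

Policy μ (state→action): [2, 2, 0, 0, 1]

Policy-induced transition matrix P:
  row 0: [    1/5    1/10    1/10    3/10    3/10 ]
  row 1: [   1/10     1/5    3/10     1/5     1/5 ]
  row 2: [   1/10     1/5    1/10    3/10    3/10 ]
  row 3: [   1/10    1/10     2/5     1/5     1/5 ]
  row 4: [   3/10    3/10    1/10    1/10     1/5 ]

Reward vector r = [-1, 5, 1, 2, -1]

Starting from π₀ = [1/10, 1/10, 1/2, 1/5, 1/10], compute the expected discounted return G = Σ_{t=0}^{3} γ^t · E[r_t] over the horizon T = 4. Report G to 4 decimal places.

t=0: π = [0.1000, 0.1000, 0.5000, 0.2000, 0.1000], E[r] = 1.2000, γ^t·E[r] = 1.200000, running G = 1.200000
t=1: π = [0.1300, 0.1800, 0.1800, 0.2500, 0.2600], E[r] = 1.1900, γ^t·E[r] = 0.833000, running G = 2.033000
t=2: π = [0.1650, 0.1880, 0.2110, 0.2050, 0.2310], E[r] = 1.1650, γ^t·E[r] = 0.570850, running G = 2.603850
t=3: π = [0.1627, 0.1861, 0.1991, 0.2145, 0.2376], E[r] = 1.1583, γ^t·E[r] = 0.397297, running G = 3.001147

G = 3.0011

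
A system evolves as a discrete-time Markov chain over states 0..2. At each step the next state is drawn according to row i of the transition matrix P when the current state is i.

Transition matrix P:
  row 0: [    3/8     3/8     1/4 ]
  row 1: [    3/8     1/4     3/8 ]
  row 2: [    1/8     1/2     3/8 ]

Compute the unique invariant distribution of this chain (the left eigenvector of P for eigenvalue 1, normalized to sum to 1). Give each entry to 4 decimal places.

Balance equations π_j = Σ_i π_i·P[i][j]:
  π_0 = 3/8·π_0 + 3/8·π_1 + 1/8·π_2
  π_1 = 3/8·π_0 + 1/4·π_1 + 1/2·π_2
  normalize: π_0 + π_1 + π_2 = 1
Solving the linear system gives exactly π = [9/31, 23/62, 21/62].

π = [0.2903, 0.3710, 0.3387]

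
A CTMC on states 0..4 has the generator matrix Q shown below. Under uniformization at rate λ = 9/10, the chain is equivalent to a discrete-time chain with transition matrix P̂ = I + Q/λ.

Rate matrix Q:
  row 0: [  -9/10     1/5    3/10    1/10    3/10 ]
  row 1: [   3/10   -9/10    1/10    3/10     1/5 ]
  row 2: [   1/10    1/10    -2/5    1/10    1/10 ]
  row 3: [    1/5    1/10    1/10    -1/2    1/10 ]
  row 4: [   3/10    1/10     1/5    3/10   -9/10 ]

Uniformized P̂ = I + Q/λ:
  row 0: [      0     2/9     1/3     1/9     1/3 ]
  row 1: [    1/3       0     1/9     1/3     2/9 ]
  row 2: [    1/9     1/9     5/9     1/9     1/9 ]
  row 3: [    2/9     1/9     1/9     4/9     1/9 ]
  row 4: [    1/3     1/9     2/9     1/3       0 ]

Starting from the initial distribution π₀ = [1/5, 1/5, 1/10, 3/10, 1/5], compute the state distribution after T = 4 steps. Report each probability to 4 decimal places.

t=0: π = [0.2000, 0.2000, 0.1000, 0.3000, 0.2000]
t=1: π = [0.2111, 0.1111, 0.2222, 0.3000, 0.1556]
t=2: π = [0.1802, 0.1222, 0.2741, 0.2704, 0.1531]
t=3: π = [0.1823, 0.1176, 0.2900, 0.2624, 0.1477]
t=4: π = [0.1790, 0.1183, 0.2969, 0.2575, 0.1483]

π = [0.1790, 0.1183, 0.2969, 0.2575, 0.1483]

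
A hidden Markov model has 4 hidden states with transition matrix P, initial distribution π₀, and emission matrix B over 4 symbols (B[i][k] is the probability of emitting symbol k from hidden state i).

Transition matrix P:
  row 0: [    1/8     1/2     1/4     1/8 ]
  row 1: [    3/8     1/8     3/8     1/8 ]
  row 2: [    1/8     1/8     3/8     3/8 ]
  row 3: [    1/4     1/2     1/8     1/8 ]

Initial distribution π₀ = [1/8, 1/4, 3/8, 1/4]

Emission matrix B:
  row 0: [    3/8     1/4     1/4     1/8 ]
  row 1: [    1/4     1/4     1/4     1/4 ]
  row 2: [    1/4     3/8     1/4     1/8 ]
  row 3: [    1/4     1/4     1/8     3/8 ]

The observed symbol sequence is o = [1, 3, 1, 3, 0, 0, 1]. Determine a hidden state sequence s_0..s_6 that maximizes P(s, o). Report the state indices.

path = [2, 3, 0, 1, 0, 1, 2]

t=0: δ = [3.125e-02, 6.250e-02, 1.406e-01, 6.250e-02]  (obs o_0=1)
t=1: δ = [2.930e-03, 7.812e-03, 6.592e-03, 1.978e-02]  ψ = [1, 3, 2, 2]  (obs o_1=3)
t=2: δ = [1.236e-03, 2.472e-03, 1.099e-03, 6.180e-04]  ψ = [3, 3, 1, 2]  (obs o_2=1)
t=3: δ = [1.159e-04, 1.545e-04, 1.159e-04, 1.545e-04]  ψ = [1, 0, 1, 2]  (obs o_3=3)
t=4: δ = [2.173e-05, 1.931e-05, 1.448e-05, 1.086e-05]  ψ = [1, 3, 1, 2]  (obs o_4=0)
t=5: δ = [2.716e-06, 2.716e-06, 1.810e-06, 1.358e-06]  ψ = [1, 0, 1, 2]  (obs o_5=0)
t=6: δ = [2.546e-07, 3.395e-07, 3.819e-07, 1.697e-07]  ψ = [1, 0, 1, 2]  (obs o_6=1)
backtrack: best end state = 2; path = [2, 3, 0, 1, 0, 1, 2]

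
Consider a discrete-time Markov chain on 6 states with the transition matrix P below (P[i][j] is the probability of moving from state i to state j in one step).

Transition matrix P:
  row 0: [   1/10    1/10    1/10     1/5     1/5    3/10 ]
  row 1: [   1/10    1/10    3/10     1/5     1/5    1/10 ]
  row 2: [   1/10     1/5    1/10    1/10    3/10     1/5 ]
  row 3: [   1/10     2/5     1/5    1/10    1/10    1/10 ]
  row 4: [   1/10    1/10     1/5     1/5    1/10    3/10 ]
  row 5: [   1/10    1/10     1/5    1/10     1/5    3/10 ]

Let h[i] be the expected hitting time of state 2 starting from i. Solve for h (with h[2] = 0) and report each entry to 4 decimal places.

h = [5.3710, 4.3917, 0.0000, 4.7463, 4.8827, 4.8963]

First-step conditioning: h[2] = 0; for i ≠ 2, h[i] = 1 + Σ_k P[i][k]·h[k].
  h[0] = 1 + 1/10·h[0] + 1/10·h[1] + 1/5·h[3] + 1/5·h[4] + 3/10·h[5]
  h[1] = 1 + 1/10·h[0] + 1/10·h[1] + 1/5·h[3] + 1/5·h[4] + 1/10·h[5]
  h[3] = 1 + 1/10·h[0] + 2/5·h[1] + 1/10·h[3] + 1/10·h[4] + 1/10·h[5]
  h[4] = 1 + 1/10·h[0] + 1/10·h[1] + 1/5·h[3] + 1/10·h[4] + 3/10·h[5]
  h[5] = 1 + 1/10·h[0] + 1/10·h[1] + 1/10·h[3] + 1/5·h[4] + 3/10·h[5]
Solving the 5×5 linear system over states ≠ 2 gives exactly h = [9845/1833, 8050/1833, 0, 2900/611, 8950/1833, 8975/1833] (h[2] = 0 is the target).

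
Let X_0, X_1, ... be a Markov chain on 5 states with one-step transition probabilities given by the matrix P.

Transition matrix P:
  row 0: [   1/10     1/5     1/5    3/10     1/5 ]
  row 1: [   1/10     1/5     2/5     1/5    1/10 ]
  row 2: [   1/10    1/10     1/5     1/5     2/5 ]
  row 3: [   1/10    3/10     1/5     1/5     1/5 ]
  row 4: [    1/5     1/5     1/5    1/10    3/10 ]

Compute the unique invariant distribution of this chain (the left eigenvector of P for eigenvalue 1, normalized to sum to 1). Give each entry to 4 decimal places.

π = [0.1254, 0.1948, 0.2390, 0.1872, 0.2537]

Balance equations π_j = Σ_i π_i·P[i][j]:
  π_0 = 1/10·π_0 + 1/10·π_1 + 1/10·π_2 + 1/10·π_3 + 1/5·π_4
  π_1 = 1/5·π_0 + 1/5·π_1 + 1/10·π_2 + 3/10·π_3 + 1/5·π_4
  π_2 = 1/5·π_0 + 2/5·π_1 + 1/5·π_2 + 1/5·π_3 + 1/5·π_4
  π_3 = 3/10·π_0 + 1/5·π_1 + 1/5·π_2 + 1/5·π_3 + 1/10·π_4
  normalize: π_0 + π_1 + π_2 + π_3 + π_4 = 1
Solving the linear system gives exactly π = [213/1699, 331/1699, 406/1699, 318/1699, 431/1699].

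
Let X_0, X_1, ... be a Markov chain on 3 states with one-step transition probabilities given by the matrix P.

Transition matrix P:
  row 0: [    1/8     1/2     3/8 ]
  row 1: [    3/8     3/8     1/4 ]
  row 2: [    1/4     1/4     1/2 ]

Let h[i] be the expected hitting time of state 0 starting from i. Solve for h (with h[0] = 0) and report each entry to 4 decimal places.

First-step conditioning: h[0] = 0; for i ≠ 0, h[i] = 1 + Σ_k P[i][k]·h[k].
  h[1] = 1 + 3/8·h[1] + 1/4·h[2]
  h[2] = 1 + 1/4·h[1] + 1/2·h[2]
Solving the 2×2 linear system over states ≠ 0 gives exactly h = [0, 3, 7/2] (h[0] = 0 is the target).

h = [0.0000, 3.0000, 3.5000]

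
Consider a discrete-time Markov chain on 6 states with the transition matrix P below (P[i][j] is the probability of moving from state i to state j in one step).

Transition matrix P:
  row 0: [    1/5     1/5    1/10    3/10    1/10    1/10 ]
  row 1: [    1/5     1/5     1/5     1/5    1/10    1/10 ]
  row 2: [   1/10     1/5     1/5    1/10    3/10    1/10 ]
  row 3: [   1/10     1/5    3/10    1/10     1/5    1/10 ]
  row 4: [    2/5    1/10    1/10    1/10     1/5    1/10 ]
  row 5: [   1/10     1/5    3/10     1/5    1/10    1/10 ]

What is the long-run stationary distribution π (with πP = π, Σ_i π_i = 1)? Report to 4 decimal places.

π = [0.1887, 0.1828, 0.1905, 0.1660, 0.1719, 0.1000]

Balance equations π_j = Σ_i π_i·P[i][j]:
  π_0 = 1/5·π_0 + 1/5·π_1 + 1/10·π_2 + 1/10·π_3 + 2/5·π_4 + 1/10·π_5
  π_1 = 1/5·π_0 + 1/5·π_1 + 1/5·π_2 + 1/5·π_3 + 1/10·π_4 + 1/5·π_5
  π_2 = 1/10·π_0 + 1/5·π_1 + 1/5·π_2 + 3/10·π_3 + 1/10·π_4 + 3/10·π_5
  π_3 = 3/10·π_0 + 1/5·π_1 + 1/10·π_2 + 1/10·π_3 + 1/10·π_4 + 1/5·π_5
  π_4 = 1/10·π_0 + 1/10·π_1 + 3/10·π_2 + 1/5·π_3 + 1/5·π_4 + 1/10·π_5
  normalize: π_0 + π_1 + π_2 + π_3 + π_4 + π_5 = 1
Solving the linear system gives exactly π = [19531/103490, 18919/103490, 19719/103490, 8591/51745, 1779/10349, 1/10].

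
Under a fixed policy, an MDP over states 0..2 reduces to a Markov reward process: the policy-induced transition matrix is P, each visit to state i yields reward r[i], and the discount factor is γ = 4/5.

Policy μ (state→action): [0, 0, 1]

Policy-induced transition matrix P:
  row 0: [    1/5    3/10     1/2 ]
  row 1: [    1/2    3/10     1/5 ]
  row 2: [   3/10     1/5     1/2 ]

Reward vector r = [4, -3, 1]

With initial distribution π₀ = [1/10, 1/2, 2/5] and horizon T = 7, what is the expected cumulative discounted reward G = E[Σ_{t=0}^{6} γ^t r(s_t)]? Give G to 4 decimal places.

t=0: π = [0.1000, 0.5000, 0.4000], E[r] = -0.7000, γ^t·E[r] = -0.700000, running G = -0.700000
t=1: π = [0.3900, 0.2600, 0.3500], E[r] = 1.1300, γ^t·E[r] = 0.904000, running G = 0.204000
t=2: π = [0.3130, 0.2650, 0.4220], E[r] = 0.8790, γ^t·E[r] = 0.562560, running G = 0.766560
t=3: π = [0.3217, 0.2578, 0.4205], E[r] = 0.9339, γ^t·E[r] = 0.478157, running G = 1.244717
t=4: π = [0.3194, 0.2580, 0.4227], E[r] = 0.9264, γ^t·E[r] = 0.379441, running G = 1.624158
t=5: π = [0.3197, 0.2577, 0.4226], E[r] = 0.9280, γ^t·E[r] = 0.304093, running G = 1.928251
t=6: π = [0.3196, 0.2577, 0.4227], E[r] = 0.9278, γ^t·E[r] = 0.243215, running G = 2.171465

G = 2.1715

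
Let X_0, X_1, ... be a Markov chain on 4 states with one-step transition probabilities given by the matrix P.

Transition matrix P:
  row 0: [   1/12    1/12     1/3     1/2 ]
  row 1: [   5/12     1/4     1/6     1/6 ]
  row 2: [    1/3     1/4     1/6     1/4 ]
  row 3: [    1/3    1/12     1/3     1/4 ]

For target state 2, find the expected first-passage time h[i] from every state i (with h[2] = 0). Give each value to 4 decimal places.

h = [3.1579, 3.7895, 0.0000, 3.1579]

First-step conditioning: h[2] = 0; for i ≠ 2, h[i] = 1 + Σ_k P[i][k]·h[k].
  h[0] = 1 + 1/12·h[0] + 1/12·h[1] + 1/2·h[3]
  h[1] = 1 + 5/12·h[0] + 1/4·h[1] + 1/6·h[3]
  h[3] = 1 + 1/3·h[0] + 1/12·h[1] + 1/4·h[3]
Solving the 3×3 linear system over states ≠ 2 gives exactly h = [60/19, 72/19, 0, 60/19] (h[2] = 0 is the target).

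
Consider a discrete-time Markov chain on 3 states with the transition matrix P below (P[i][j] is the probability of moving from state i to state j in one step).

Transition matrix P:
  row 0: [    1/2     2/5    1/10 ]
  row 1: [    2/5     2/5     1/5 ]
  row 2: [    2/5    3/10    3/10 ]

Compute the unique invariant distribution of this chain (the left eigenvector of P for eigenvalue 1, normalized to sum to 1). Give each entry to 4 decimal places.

Balance equations π_j = Σ_i π_i·P[i][j]:
  π_0 = 1/2·π_0 + 2/5·π_1 + 2/5·π_2
  π_1 = 2/5·π_0 + 2/5·π_1 + 3/10·π_2
  normalize: π_0 + π_1 + π_2 = 1
Solving the linear system gives exactly π = [4/9, 31/81, 14/81].

π = [0.4444, 0.3827, 0.1728]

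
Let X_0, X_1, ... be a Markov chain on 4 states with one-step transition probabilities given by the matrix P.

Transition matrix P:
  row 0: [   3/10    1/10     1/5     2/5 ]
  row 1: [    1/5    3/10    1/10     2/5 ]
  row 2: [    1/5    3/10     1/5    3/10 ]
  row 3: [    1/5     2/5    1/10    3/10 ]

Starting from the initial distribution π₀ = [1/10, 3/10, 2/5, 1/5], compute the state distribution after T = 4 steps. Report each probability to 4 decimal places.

t=0: π = [0.1000, 0.3000, 0.4000, 0.2000]
t=1: π = [0.2100, 0.3000, 0.1500, 0.3400]
t=2: π = [0.2210, 0.2920, 0.1360, 0.3510]
t=3: π = [0.2221, 0.2909, 0.1357, 0.3513]
t=4: π = [0.2222, 0.2907, 0.1358, 0.3513]

π = [0.2222, 0.2907, 0.1358, 0.3513]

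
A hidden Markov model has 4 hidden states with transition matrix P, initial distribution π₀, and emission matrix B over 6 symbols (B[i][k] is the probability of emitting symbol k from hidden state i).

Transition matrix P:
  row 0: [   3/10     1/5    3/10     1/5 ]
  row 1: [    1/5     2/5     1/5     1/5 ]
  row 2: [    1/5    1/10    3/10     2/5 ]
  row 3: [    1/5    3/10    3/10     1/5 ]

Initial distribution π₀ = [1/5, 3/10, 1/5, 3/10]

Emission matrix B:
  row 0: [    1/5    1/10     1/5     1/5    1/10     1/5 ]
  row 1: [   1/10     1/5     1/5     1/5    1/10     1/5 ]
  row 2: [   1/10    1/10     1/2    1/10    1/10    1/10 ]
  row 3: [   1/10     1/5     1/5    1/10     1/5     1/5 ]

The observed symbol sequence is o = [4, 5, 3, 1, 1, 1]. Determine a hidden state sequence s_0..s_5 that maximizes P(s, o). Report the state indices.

t=0: δ = [2.000e-02, 3.000e-02, 2.000e-02, 6.000e-02]  (obs o_0=4)
t=1: δ = [2.400e-03, 3.600e-03, 1.800e-03, 2.400e-03]  ψ = [3, 3, 3, 3]  (obs o_1=5)
t=2: δ = [1.440e-04, 2.880e-04, 7.200e-05, 7.200e-05]  ψ = [0, 1, 0, 1]  (obs o_2=3)
t=3: δ = [5.760e-06, 2.304e-05, 5.760e-06, 1.152e-05]  ψ = [1, 1, 1, 1]  (obs o_3=1)
t=4: δ = [4.608e-07, 1.843e-06, 4.608e-07, 9.216e-07]  ψ = [1, 1, 1, 1]  (obs o_4=1)
t=5: δ = [3.686e-08, 1.475e-07, 3.686e-08, 7.373e-08]  ψ = [1, 1, 1, 1]  (obs o_5=1)
backtrack: best end state = 1; path = [3, 1, 1, 1, 1, 1]

path = [3, 1, 1, 1, 1, 1]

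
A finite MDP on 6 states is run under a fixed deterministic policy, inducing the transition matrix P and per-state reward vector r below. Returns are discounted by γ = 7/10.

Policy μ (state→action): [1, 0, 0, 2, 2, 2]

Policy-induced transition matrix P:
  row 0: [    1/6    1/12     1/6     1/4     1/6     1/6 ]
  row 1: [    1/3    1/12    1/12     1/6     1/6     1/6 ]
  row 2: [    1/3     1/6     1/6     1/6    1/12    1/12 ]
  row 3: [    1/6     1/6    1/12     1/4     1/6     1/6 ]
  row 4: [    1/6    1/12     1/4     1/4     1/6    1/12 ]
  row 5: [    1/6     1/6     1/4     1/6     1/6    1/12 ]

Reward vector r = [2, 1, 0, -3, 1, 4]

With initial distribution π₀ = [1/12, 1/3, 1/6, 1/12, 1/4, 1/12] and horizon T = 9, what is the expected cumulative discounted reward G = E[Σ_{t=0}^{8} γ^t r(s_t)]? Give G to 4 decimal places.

G = 2.1603

t=0: π = [0.0833, 0.3333, 0.1667, 0.0833, 0.2500, 0.0833], E[r] = 0.8333, γ^t·E[r] = 0.833333, running G = 0.833333
t=1: π = [0.2500, 0.1111, 0.1597, 0.2014, 0.1528, 0.1250], E[r] = 0.6597, γ^t·E[r] = 0.461806, running G = 1.295139
t=2: π = [0.2118, 0.1238, 0.1638, 0.2170, 0.1534, 0.1302], E[r] = 0.5706, γ^t·E[r] = 0.279595, running G = 1.574734
t=3: π = [0.2146, 0.1259, 0.1619, 0.2152, 0.1530, 0.1294], E[r] = 0.5802, γ^t·E[r] = 0.198992, running G = 1.773725
t=4: π = [0.2146, 0.1255, 0.1618, 0.2152, 0.1532, 0.1296], E[r] = 0.5808, γ^t·E[r] = 0.139462, running G = 1.913187
t=5: π = [0.2146, 0.1256, 0.1618, 0.2153, 0.1532, 0.1296], E[r] = 0.5806, γ^t·E[r] = 0.097573, running G = 2.010761
t=6: π = [0.2146, 0.1256, 0.1618, 0.2152, 0.1532, 0.1296], E[r] = 0.5806, γ^t·E[r] = 0.068304, running G = 2.079065
t=7: π = [0.2146, 0.1256, 0.1618, 0.2152, 0.1532, 0.1296], E[r] = 0.5806, γ^t·E[r] = 0.047813, running G = 2.126878
t=8: π = [0.2146, 0.1256, 0.1618, 0.2152, 0.1532, 0.1296], E[r] = 0.5806, γ^t·E[r] = 0.033469, running G = 2.160347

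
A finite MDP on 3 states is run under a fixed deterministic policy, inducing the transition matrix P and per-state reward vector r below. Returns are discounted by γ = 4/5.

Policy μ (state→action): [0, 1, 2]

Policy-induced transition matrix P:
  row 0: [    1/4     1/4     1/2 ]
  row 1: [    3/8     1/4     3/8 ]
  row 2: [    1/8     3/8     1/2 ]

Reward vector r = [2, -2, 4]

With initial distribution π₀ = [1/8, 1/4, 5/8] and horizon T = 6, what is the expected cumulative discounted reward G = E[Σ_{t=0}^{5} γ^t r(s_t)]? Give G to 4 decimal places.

G = 6.7423

t=0: π = [0.1250, 0.2500, 0.6250], E[r] = 2.2500, γ^t·E[r] = 2.250000, running G = 2.250000
t=1: π = [0.2031, 0.3281, 0.4688], E[r] = 1.6250, γ^t·E[r] = 1.300000, running G = 3.550000
t=2: π = [0.2324, 0.3086, 0.4590], E[r] = 1.6836, γ^t·E[r] = 1.077500, running G = 4.627500
t=3: π = [0.2312, 0.3074, 0.4614], E[r] = 1.6934, γ^t·E[r] = 0.867000, running G = 5.494500
t=4: π = [0.2307, 0.3077, 0.4616], E[r] = 1.6924, γ^t·E[r] = 0.693225, running G = 6.187725
t=5: π = [0.2308, 0.3077, 0.4615], E[r] = 1.6923, γ^t·E[r] = 0.554530, running G = 6.742255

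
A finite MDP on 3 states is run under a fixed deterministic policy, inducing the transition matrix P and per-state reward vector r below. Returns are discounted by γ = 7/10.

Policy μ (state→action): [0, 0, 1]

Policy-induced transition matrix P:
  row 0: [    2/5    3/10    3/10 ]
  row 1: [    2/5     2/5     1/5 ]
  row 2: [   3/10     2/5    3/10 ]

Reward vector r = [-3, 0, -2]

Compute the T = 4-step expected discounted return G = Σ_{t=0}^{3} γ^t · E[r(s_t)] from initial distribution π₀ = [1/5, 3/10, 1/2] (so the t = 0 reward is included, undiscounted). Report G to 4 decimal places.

t=0: π = [0.2000, 0.3000, 0.5000], E[r] = -1.6000, γ^t·E[r] = -1.600000, running G = -1.600000
t=1: π = [0.3500, 0.3800, 0.2700], E[r] = -1.5900, γ^t·E[r] = -1.113000, running G = -2.713000
t=2: π = [0.3730, 0.3650, 0.2620], E[r] = -1.6430, γ^t·E[r] = -0.805070, running G = -3.518070
t=3: π = [0.3738, 0.3627, 0.2635], E[r] = -1.6484, γ^t·E[r] = -0.565401, running G = -4.083471

G = -4.0835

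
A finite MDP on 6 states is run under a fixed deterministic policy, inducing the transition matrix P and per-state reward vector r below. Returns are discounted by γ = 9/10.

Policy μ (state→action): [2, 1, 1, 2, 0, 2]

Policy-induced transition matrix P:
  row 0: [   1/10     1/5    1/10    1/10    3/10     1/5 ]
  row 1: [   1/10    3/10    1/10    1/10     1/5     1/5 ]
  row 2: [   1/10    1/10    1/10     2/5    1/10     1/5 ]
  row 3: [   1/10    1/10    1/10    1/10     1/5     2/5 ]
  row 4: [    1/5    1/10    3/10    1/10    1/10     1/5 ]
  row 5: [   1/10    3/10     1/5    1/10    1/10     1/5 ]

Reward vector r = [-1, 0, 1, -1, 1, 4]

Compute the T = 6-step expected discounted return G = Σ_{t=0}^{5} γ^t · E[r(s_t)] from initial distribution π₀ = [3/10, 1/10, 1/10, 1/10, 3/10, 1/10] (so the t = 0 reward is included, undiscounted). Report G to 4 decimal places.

G = 3.9543

t=0: π = [0.3000, 0.1000, 0.1000, 0.1000, 0.3000, 0.1000], E[r] = 0.4000, γ^t·E[r] = 0.400000, running G = 0.400000
t=1: π = [0.1300, 0.1700, 0.1700, 0.1300, 0.1800, 0.2200], E[r] = 0.9700, γ^t·E[r] = 0.873000, running G = 1.273000
t=2: π = [0.1180, 0.1910, 0.1580, 0.1510, 0.1560, 0.2260], E[r] = 0.9490, γ^t·E[r] = 0.768690, running G = 2.041690
t=3: π = [0.1156, 0.1952, 0.1538, 0.1474, 0.1578, 0.2302], E[r] = 0.9694, γ^t·E[r] = 0.706693, running G = 2.748383
t=4: π = [0.1158, 0.1966, 0.1546, 0.1461, 0.1574, 0.2295], E[r] = 0.9680, γ^t·E[r] = 0.635079, running G = 3.383461
t=5: π = [0.1157, 0.1968, 0.1544, 0.1464, 0.1574, 0.2292], E[r] = 0.9667, γ^t·E[r] = 0.570802, running G = 3.954263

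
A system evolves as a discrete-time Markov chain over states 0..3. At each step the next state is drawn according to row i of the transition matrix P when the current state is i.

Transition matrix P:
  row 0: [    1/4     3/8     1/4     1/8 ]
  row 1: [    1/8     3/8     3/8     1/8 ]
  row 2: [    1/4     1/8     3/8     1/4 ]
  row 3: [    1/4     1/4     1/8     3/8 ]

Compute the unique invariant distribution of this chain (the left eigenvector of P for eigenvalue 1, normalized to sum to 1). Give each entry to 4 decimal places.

Balance equations π_j = Σ_i π_i·P[i][j]:
  π_0 = 1/4·π_0 + 1/8·π_1 + 1/4·π_2 + 1/4·π_3
  π_1 = 3/8·π_0 + 3/8·π_1 + 1/8·π_2 + 1/4·π_3
  π_2 = 1/4·π_0 + 3/8·π_1 + 3/8·π_2 + 1/8·π_3
  normalize: π_0 + π_1 + π_2 + π_3 = 1
Solving the linear system gives exactly π = [11/51, 14/51, 5/17, 11/51].

π = [0.2157, 0.2745, 0.2941, 0.2157]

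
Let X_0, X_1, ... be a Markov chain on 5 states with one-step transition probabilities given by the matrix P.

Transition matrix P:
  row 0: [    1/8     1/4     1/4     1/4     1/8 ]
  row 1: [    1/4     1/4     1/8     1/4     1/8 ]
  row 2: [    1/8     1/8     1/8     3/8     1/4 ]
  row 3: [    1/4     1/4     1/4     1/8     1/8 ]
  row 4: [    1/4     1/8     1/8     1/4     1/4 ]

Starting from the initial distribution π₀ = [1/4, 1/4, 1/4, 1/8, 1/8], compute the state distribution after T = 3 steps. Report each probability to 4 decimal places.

t=0: π = [0.2500, 0.2500, 0.2500, 0.1250, 0.1250]
t=1: π = [0.1875, 0.2031, 0.1719, 0.2656, 0.1719]
t=2: π = [0.2051, 0.2070, 0.1816, 0.2383, 0.1680]
t=3: π = [0.2017, 0.2063, 0.1804, 0.2429, 0.1687]

π = [0.2017, 0.2063, 0.1804, 0.2429, 0.1687]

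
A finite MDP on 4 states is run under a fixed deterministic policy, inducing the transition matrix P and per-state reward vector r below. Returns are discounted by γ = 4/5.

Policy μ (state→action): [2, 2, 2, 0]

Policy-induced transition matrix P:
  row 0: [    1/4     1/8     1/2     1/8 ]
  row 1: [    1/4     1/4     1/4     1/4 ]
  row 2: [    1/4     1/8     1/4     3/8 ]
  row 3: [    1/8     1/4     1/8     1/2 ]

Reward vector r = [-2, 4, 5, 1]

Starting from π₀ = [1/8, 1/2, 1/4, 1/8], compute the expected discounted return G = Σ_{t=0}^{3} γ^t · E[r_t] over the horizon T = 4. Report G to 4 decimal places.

t=0: π = [0.1250, 0.5000, 0.2500, 0.1250], E[r] = 3.1250, γ^t·E[r] = 3.125000, running G = 3.125000
t=1: π = [0.2344, 0.2031, 0.2656, 0.2969], E[r] = 1.9688, γ^t·E[r] = 1.575000, running G = 4.700000
t=2: π = [0.2129, 0.1875, 0.2715, 0.3281], E[r] = 2.0098, γ^t·E[r] = 1.286250, running G = 5.986250
t=3: π = [0.2090, 0.1895, 0.2622, 0.3394], E[r] = 1.9902, γ^t·E[r] = 1.019000, running G = 7.005250

G = 7.0053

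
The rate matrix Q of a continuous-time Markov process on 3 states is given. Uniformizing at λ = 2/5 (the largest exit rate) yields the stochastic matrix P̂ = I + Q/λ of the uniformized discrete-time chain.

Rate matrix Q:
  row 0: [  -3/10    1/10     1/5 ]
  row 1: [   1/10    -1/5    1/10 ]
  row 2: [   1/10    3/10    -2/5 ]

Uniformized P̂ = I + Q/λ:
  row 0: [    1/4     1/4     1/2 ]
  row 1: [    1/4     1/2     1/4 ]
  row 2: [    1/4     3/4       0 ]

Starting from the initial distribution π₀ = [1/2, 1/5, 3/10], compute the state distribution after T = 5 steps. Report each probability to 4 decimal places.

π = [0.2500, 0.4998, 0.2502]

t=0: π = [0.5000, 0.2000, 0.3000]
t=1: π = [0.2500, 0.4500, 0.3000]
t=2: π = [0.2500, 0.5125, 0.2375]
t=3: π = [0.2500, 0.4969, 0.2531]
t=4: π = [0.2500, 0.5008, 0.2492]
t=5: π = [0.2500, 0.4998, 0.2502]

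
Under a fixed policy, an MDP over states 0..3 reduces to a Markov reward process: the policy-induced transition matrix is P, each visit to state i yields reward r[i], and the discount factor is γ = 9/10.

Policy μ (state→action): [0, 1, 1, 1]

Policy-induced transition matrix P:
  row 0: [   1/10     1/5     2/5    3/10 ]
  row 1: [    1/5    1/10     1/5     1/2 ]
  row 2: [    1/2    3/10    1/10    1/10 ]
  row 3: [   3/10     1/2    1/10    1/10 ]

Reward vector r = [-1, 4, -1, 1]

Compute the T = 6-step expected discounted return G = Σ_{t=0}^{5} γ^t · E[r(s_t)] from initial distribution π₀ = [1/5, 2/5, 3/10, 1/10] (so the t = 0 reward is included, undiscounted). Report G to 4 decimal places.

G = 4.3095

t=0: π = [0.2000, 0.4000, 0.3000, 0.1000], E[r] = 1.2000, γ^t·E[r] = 1.200000, running G = 1.200000
t=1: π = [0.2800, 0.2200, 0.2000, 0.3000], E[r] = 0.7000, γ^t·E[r] = 0.630000, running G = 1.830000
t=2: π = [0.2620, 0.2880, 0.2060, 0.2440], E[r] = 0.9280, γ^t·E[r] = 0.751680, running G = 2.581680
t=3: π = [0.2600, 0.2650, 0.2074, 0.2676], E[r] = 0.8602, γ^t·E[r] = 0.627086, running G = 3.208766
t=4: π = [0.2630, 0.2745, 0.2045, 0.2580], E[r] = 0.8886, γ^t·E[r] = 0.583010, running G = 3.791776
t=5: π = [0.2609, 0.2704, 0.2063, 0.2624], E[r] = 0.8768, γ^t·E[r] = 0.517740, running G = 4.309517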